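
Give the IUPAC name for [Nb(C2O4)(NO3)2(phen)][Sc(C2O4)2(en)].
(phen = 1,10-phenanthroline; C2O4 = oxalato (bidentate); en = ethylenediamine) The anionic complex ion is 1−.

dinitratooxalato(1,10-phenanthroline)niobium(V) (ethylenediamine)dioxalatoscandate(III)

The complex anion is given as 1−; its ligand charges sum to -4, so Sc = +3.
A 1:1 salt means the cation carries the equal and opposite charge, 1+.
Cation: ligand charges sum to -4; for the ion to be 1+, Nb = +5.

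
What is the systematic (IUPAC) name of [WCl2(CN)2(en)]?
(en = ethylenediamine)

dichlorodicyano(ethylenediamine)tungsten(IV)

There is no counter-ion, so the complex is neutral overall.
Ligand charges: 1×ethylenediamine (neutral), 2×chloro (-1 each), 2×cyano (-1 each); total -4. So W + (-4) = 0, giving W = +4.
Ligands are named alphabetically: chloro before cyano before ethylenediamine.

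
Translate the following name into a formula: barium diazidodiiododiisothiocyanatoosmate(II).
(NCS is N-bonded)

Ba2[OsI2(N3)2(NCS)2]

Ligands: 2 iodo (I, -1), 2 azido (N3, -1), 2 isothiocyanato (NCS, -1). Ligand charge sum = -6.
Charge balance with barium (+2) requires 1 complex ion per 2 barium.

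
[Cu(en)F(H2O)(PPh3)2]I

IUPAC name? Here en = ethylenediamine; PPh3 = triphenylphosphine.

aqua(ethylenediamine)fluorobis(triphenylphosphine)copper(II) iodide

The 1 iodide counter-ion carries a total charge of -1, so each complex ion is 1+.
Ligand charges: 1×aqua (neutral), 1×ethylenediamine (neutral), 1×fluoro (-1 each), 2×triphenylphosphine (neutral); total -1. So Cu + (-1) = 1+, giving Cu = +2.
Ligands are named alphabetically: aqua before ethylenediamine before fluoro before triphenylphosphine.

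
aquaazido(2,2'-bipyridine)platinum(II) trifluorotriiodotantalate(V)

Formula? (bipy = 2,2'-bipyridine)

Cation [Pt…]: ligand charges -1, Pt(II) ⇒ ion charge 1+.
Anion [Ta…]: ligand charges -6, Ta(V) ⇒ ion charge 1−.
One 1+ cation balances one 1− anion.

[Pt(bipy)(H2O)(N3)][TaF3I3]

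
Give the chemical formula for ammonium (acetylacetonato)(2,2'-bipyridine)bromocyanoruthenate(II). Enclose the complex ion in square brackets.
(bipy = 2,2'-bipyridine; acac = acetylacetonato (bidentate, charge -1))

Ligands: 1 cyano (CN, -1), 1 2,2'-bipyridine (bipy, neutral), 1 bromo (Br, -1), 1 acetylacetonato (acac, -1). Ligand charge sum = -3.
With Ru in oxidation state +2, the complex ion is [Ru...]^1−.
Charge balance with ammonium (+1) requires 1 complex ion per 1 ammonium.

NH4[Ru(acac)(bipy)Br(CN)]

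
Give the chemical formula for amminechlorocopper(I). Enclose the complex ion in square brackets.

Ligands: 1 ammine (NH3, neutral), 1 chloro (Cl, -1). Ligand charge sum = -1.
With Cu in oxidation state +1, the complex ion is [Cu...].

[CuCl(NH3)]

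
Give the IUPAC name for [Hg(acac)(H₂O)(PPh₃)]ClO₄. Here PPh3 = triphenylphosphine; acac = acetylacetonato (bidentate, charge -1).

The 1 perchlorate counter-ion carries a total charge of -1, so each complex ion is 1+.
Ligand charges: 1×triphenylphosphine (neutral), 1×aqua (neutral), 1×acetylacetonato (-1 each); total -1. So Hg + (-1) = 1+, giving Hg = +2.
Ligands are named alphabetically: acetylacetonato before aqua before triphenylphosphine.

(acetylacetonato)aqua(triphenylphosphine)mercury(II) perchlorate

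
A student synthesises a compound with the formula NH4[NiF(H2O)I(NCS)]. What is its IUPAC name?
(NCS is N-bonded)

ammonium aquafluoroiodoisothiocyanatonickelate(II)

The 1 ammonium counter-ion carries a total charge of +1, so each complex ion is 1−.
Ligand charges: 1×aqua (neutral), 1×iodo (-1 each), 1×isothiocyanato (-1 each), 1×fluoro (-1 each); total -3. So Ni + (-3) = 1−, giving Ni = +2.
Ligands are named alphabetically: aqua before fluoro before iodo before isothiocyanato.
The complex ion is anionic, so nickel takes the -ate form nickelate(II).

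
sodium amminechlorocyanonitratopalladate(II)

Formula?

Na[PdCl(CN)(NH3)(NO3)]

Ligands: 1 ammine (NH3, neutral), 1 cyano (CN, -1), 1 nitrato (NO3, -1), 1 chloro (Cl, -1). Ligand charge sum = -3.
With Pd in oxidation state +2, the complex ion is [Pd...]^1−.
Charge balance with sodium (+1) requires 1 complex ion per 1 sodium.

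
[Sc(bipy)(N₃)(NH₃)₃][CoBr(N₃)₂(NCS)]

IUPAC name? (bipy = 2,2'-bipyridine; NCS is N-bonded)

triammineazido(2,2'-bipyridine)scandium(III) diazidobromoisothiocyanatocobaltate(II)

Both ions are complex: the cation is named first with the plain metal name, the anion second with the -ate form; each ion's ligands are alphabetised independently.
Scandium is always +3 in its complexes; the cation's ligand charges sum to -1, so the complex cation is 2+.
A 1:1 salt means the anion carries the equal and opposite charge, 2−.
Anion: ligand charges sum to -4; for the ion to be 2−, Co = +2.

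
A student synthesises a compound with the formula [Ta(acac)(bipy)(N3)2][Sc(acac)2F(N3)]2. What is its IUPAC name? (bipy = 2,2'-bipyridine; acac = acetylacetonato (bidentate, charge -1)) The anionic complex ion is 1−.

Both ions are complex: the cation is named first with the plain metal name, the anion second with the -ate form; each ion's ligands are alphabetised independently.
The complex anion is given as 1−; its ligand charges sum to -4, so Sc = +3.
With 2 anions per cation, the cation must be 2×1 = 2+.
Cation: ligand charges sum to -3; for the ion to be 2+, Ta = +5.

(acetylacetonato)diazido(2,2'-bipyridine)tantalum(V) bis(acetylacetonato)azidofluoroscandate(III)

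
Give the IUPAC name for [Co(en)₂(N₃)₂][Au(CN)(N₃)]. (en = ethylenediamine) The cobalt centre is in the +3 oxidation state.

Co is given as +3; the cation's ligand charges sum to -2, so the complex cation is 1+.
A 1:1 salt means the anion carries the equal and opposite charge, 1−.
Anion: ligand charges sum to -2; for the ion to be 1−, Au = +1.

diazidobis(ethylenediamine)cobalt(III) azidocyanoaurate(I)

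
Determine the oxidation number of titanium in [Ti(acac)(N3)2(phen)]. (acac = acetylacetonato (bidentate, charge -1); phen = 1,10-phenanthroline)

No counter-ion: the bracketed complex is neutral.
Ligand charges: 1×acac = -1; 1×phen neutral; 2×N3 = -2; sum -3.
Ti + (-3) = 0 ⇒ Ti is +3.

+3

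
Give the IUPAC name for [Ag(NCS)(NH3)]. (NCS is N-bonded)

ammineisothiocyanatosilver(I)

There is no counter-ion, so the complex is neutral overall.
Ligand charges: 1×isothiocyanato (-1 each), 1×ammine (neutral); total -1. So Ag + (-1) = 0, giving Ag = +1.
Ligands are named alphabetically: ammine before isothiocyanato.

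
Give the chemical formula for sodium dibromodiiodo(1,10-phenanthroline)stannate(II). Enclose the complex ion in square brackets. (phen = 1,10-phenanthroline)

Ligands: 1 1,10-phenanthroline (phen, neutral), 2 bromo (Br, -1), 2 iodo (I, -1). Ligand charge sum = -4.
With Sn in oxidation state +2, the complex ion is [Sn...]^2−.
Charge balance with sodium (+1) requires 1 complex ion per 2 sodium.

Na2[SnBr2I2(phen)]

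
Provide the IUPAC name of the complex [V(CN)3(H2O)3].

There is no counter-ion, so the complex is neutral overall.
Ligand charges: 3×cyano (-1 each), 3×aqua (neutral); total -3. So V + (-3) = 0, giving V = +3.
Ligands are named alphabetically: aqua before cyano.

triaquatricyanovanadium(III)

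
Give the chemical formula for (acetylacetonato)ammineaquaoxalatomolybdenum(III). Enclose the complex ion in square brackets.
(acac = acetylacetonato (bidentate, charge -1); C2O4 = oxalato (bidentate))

[Mo(acac)(C2O4)(H2O)(NH3)]

Ligands: 1 acetylacetonato (acac, -1), 1 oxalato (C2O4, -2), 1 ammine (NH3, neutral), 1 aqua (H2O, neutral). Ligand charge sum = -3.
With Mo in oxidation state +3, the complex ion is [Mo...].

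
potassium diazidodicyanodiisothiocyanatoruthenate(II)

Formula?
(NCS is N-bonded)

K4[Ru(CN)2(N3)2(NCS)2]

Ligands: 2 isothiocyanato (NCS, -1), 2 azido (N3, -1), 2 cyano (CN, -1). Ligand charge sum = -6.
With Ru in oxidation state +2, the complex ion is [Ru...]^4−.
Charge balance with potassium (+1) requires 1 complex ion per 4 potassium.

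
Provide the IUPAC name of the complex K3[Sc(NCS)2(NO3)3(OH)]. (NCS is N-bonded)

potassium hydroxodiisothiocyanatotrinitratoscandate(III)

The 3 potassium counter-ions carry a total charge of +3, so each complex ion is 3−.
Ligand charges: 2×isothiocyanato (-1 each), 3×nitrato (-1 each), 1×hydroxo (-1 each); total -6. So Sc + (-6) = 3−, giving Sc = +3.
The complex ion is anionic, so scandium takes the -ate form scandate(III).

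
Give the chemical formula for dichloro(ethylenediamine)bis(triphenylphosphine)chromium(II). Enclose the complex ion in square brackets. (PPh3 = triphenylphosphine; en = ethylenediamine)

Ligands: 2 triphenylphosphine (PPh3, neutral), 2 chloro (Cl, -1), 1 ethylenediamine (en, neutral). Ligand charge sum = -2.
With Cr in oxidation state +2, the complex ion is [Cr...].

[CrCl2(en)(PPh3)2]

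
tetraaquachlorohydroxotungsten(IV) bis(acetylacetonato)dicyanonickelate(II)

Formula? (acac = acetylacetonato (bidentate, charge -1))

Cation [W…]: ligand charges -2, W(IV) ⇒ ion charge 2+.
Anion [Ni…]: ligand charges -4, Ni(II) ⇒ ion charge 2−.
One 2+ cation balances one 2− anion.

[WCl(H2O)4(OH)][Ni(acac)2(CN)2]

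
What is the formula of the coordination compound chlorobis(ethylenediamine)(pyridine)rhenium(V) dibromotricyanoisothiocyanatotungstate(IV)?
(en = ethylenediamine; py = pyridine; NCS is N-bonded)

Cation [Re…]: ligand charges -1, Re(V) ⇒ ion charge 4+.
Anion [W…]: ligand charges -6, W(IV) ⇒ ion charge 2−.
One 4+ cation requires 2 of the 2− anion.

[ReCl(en)2(py)][WBr2(CN)3(NCS)]2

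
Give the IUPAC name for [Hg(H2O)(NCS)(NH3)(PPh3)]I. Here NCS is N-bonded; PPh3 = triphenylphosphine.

ammineaquaisothiocyanato(triphenylphosphine)mercury(II) iodide

The 1 iodide counter-ion carries a total charge of -1, so each complex ion is 1+.
Ligand charges: 1×ammine (neutral), 1×isothiocyanato (-1 each), 1×triphenylphosphine (neutral), 1×aqua (neutral); total -1. So Hg + (-1) = 1+, giving Hg = +2.
Ligands are named alphabetically: ammine before aqua before isothiocyanato before triphenylphosphine.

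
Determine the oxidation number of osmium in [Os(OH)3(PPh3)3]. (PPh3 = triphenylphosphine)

+3

No counter-ion: the bracketed complex is neutral.
Ligand charges: 3×OH = -3; 3×PPh3 neutral; sum -3.
Os + (-3) = 0 ⇒ Os is +3.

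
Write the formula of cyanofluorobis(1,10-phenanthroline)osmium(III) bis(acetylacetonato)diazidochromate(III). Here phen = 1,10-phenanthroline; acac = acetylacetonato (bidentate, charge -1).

[Os(CN)F(phen)2][Cr(acac)2(N3)2]

Cation [Os…]: ligand charges -2, Os(III) ⇒ ion charge 1+.
Anion [Cr…]: ligand charges -4, Cr(III) ⇒ ion charge 1−.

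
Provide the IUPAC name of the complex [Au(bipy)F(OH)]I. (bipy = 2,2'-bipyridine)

The 1 iodide counter-ion carries a total charge of -1, so each complex ion is 1+.
Ligand charges: 1×hydroxo (-1 each), 1×2,2'-bipyridine (neutral), 1×fluoro (-1 each); total -2. So Au + (-2) = 1+, giving Au = +3.
Ligands are named alphabetically: bipyridine before fluoro before hydroxo.

(2,2'-bipyridine)fluorohydroxogold(III) iodide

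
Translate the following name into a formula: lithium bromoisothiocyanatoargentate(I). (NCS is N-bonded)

Li[AgBr(NCS)]

Ligands: 1 bromo (Br, -1), 1 isothiocyanato (NCS, -1). Ligand charge sum = -2.
With Ag in oxidation state +1, the complex ion is [Ag...]^1−.
Charge balance with lithium (+1) requires 1 complex ion per 1 lithium.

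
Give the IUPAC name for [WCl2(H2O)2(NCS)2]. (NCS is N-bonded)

There is no counter-ion, so the complex is neutral overall.
Ligand charges: 2×aqua (neutral), 2×chloro (-1 each), 2×isothiocyanato (-1 each); total -4. So W + (-4) = 0, giving W = +4.
Ligands are named alphabetically: aqua before chloro before isothiocyanato.

diaquadichlorodiisothiocyanatotungsten(IV)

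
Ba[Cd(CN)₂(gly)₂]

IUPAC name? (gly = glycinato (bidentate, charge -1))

barium dicyanobis(glycinato)cadmate(II)

The 1 barium counter-ion carries a total charge of +2, so each complex ion is 2−.
Ligand charges: 2×glycinato (-1 each), 2×cyano (-1 each); total -4. So Cd + (-4) = 2−, giving Cd = +2.
Ligands are named alphabetically: cyano before glycinato.
The complex ion is anionic, so cadmium takes the -ate form cadmate(II).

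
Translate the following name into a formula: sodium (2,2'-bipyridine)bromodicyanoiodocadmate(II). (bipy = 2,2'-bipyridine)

Ligands: 2 cyano (CN, -1), 1 iodo (I, -1), 1 2,2'-bipyridine (bipy, neutral), 1 bromo (Br, -1). Ligand charge sum = -4.
Charge balance with sodium (+1) requires 1 complex ion per 2 sodium.

Na2[Cd(bipy)Br(CN)2I]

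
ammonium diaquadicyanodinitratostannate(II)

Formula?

Ligands: 2 cyano (CN, -1), 2 nitrato (NO3, -1), 2 aqua (H2O, neutral). Ligand charge sum = -4.
With Sn in oxidation state +2, the complex ion is [Sn...]^2−.
Charge balance with ammonium (+1) requires 1 complex ion per 2 ammonium.

(NH4)2[Sn(CN)2(H2O)2(NO3)2]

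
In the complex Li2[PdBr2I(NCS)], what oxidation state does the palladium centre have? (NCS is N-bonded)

+2

2 lithium outside the brackets (+1 each) → the complex ion is 2−.
Ligand charges: 1×I = -1; 2×Br = -2; 1×NCS = -1; sum -4.
Pd + (-4) = 2− ⇒ Pd is +2.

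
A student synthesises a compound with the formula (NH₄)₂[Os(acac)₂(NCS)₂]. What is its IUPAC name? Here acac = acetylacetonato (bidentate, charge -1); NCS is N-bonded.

ammonium bis(acetylacetonato)diisothiocyanatoosmate(II)

The 2 ammonium counter-ions carry a total charge of +2, so each complex ion is 2−.
Ligand charges: 2×acetylacetonato (-1 each), 2×isothiocyanato (-1 each); total -4. So Os + (-4) = 2−, giving Os = +2.
The complex ion is anionic, so osmium takes the -ate form osmate(II).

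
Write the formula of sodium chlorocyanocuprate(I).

Ligands: 1 chloro (Cl, -1), 1 cyano (CN, -1). Ligand charge sum = -2.
Charge balance with sodium (+1) requires 1 complex ion per 1 sodium.

Na[CuCl(CN)]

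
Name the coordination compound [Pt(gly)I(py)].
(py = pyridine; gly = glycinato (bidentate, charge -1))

There is no counter-ion, so the complex is neutral overall.
Ligand charges: 1×pyridine (neutral), 1×iodo (-1 each), 1×glycinato (-1 each); total -2. So Pt + (-2) = 0, giving Pt = +2.
Ligands are named alphabetically: glycinato before iodo before pyridine.

(glycinato)iodo(pyridine)platinum(II)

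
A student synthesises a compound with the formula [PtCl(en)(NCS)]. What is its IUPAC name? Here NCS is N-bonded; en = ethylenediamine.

There is no counter-ion, so the complex is neutral overall.
Ligand charges: 1×chloro (-1 each), 1×isothiocyanato (-1 each), 1×ethylenediamine (neutral); total -2. So Pt + (-2) = 0, giving Pt = +2.
Ligands are named alphabetically: chloro before ethylenediamine before isothiocyanato.

chloro(ethylenediamine)isothiocyanatoplatinum(II)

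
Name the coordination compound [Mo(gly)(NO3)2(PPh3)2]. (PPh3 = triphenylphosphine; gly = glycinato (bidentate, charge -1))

(glycinato)dinitratobis(triphenylphosphine)molybdenum(III)

There is no counter-ion, so the complex is neutral overall.
Ligand charges: 2×triphenylphosphine (neutral), 2×nitrato (-1 each), 1×glycinato (-1 each); total -3. So Mo + (-3) = 0, giving Mo = +3.
Ligands are named alphabetically: glycinato before nitrato before triphenylphosphine.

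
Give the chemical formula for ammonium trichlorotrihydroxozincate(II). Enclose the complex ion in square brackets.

(NH4)4[ZnCl3(OH)3]

Ligands: 3 chloro (Cl, -1), 3 hydroxo (OH, -1). Ligand charge sum = -6.
With Zn in oxidation state +2, the complex ion is [Zn...]^4−.
Charge balance with ammonium (+1) requires 1 complex ion per 4 ammonium.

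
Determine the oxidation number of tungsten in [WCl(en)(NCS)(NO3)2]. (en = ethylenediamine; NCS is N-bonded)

+4

No counter-ion: the bracketed complex is neutral.
Ligand charges: 2×NO3 = -2; 1×en neutral; 1×NCS = -1; 1×Cl = -1; sum -4.
W + (-4) = 0 ⇒ W is +4.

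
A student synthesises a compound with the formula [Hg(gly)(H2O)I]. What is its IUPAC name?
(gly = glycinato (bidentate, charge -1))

aqua(glycinato)iodomercury(II)

There is no counter-ion, so the complex is neutral overall.
Ligand charges: 1×glycinato (-1 each), 1×aqua (neutral), 1×iodo (-1 each); total -2. So Hg + (-2) = 0, giving Hg = +2.
Ligands are named alphabetically: aqua before glycinato before iodo.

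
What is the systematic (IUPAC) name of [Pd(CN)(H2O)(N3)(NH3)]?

There is no counter-ion, so the complex is neutral overall.
Ligand charges: 1×ammine (neutral), 1×azido (-1 each), 1×cyano (-1 each), 1×aqua (neutral); total -2. So Pd + (-2) = 0, giving Pd = +2.
Ligands are named alphabetically: ammine before aqua before azido before cyano.

ammineaquaazidocyanopalladium(II)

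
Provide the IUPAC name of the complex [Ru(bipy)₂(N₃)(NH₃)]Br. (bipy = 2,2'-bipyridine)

The 1 bromide counter-ion carries a total charge of -1, so each complex ion is 1+.
Ligand charges: 1×ammine (neutral), 1×azido (-1 each), 2×2,2'-bipyridine (neutral); total -1. So Ru + (-1) = 1+, giving Ru = +2.
Ligands are named alphabetically: ammine before azido before bipyridine.

ammineazidobis(2,2'-bipyridine)ruthenium(II) bromide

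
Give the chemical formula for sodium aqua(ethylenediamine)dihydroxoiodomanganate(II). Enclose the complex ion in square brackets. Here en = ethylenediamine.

Na[Mn(en)(H2O)I(OH)2]

Ligands: 2 hydroxo (OH, -1), 1 iodo (I, -1), 1 aqua (H2O, neutral), 1 ethylenediamine (en, neutral). Ligand charge sum = -3.
With Mn in oxidation state +2, the complex ion is [Mn...]^1−.
Charge balance with sodium (+1) requires 1 complex ion per 1 sodium.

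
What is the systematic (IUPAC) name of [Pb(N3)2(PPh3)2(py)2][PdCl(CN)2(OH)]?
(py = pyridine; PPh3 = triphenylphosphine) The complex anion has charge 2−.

diazidobis(pyridine)bis(triphenylphosphine)lead(IV) chlorodicyanohydroxopalladate(II)

The complex anion is given as 2−; its ligand charges sum to -4, so Pd = +2.
A 1:1 salt means the cation carries the equal and opposite charge, 2+.
Cation: ligand charges sum to -2; for the ion to be 2+, Pb = +4.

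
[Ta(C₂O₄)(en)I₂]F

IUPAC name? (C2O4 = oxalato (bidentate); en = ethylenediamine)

The 1 fluoride counter-ion carries a total charge of -1, so each complex ion is 1+.
Ligand charges: 2×iodo (-1 each), 1×oxalato (-2 each), 1×ethylenediamine (neutral); total -4. So Ta + (-4) = 1+, giving Ta = +5.
Ligands are named alphabetically: ethylenediamine before iodo before oxalato.

(ethylenediamine)diiodooxalatotantalum(V) fluoride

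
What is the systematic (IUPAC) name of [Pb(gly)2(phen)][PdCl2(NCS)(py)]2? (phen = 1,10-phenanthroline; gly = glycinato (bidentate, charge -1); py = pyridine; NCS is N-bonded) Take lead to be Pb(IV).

bis(glycinato)(1,10-phenanthroline)lead(IV) dichloroisothiocyanato(pyridine)palladate(II)

Both ions are complex: the cation is named first with the plain metal name, the anion second with the -ate form; each ion's ligands are alphabetised independently.
Pb is given as +4; the cation's ligand charges sum to -2, so the complex cation is 2+.
With 2 anions per cation, each anion must be 2/2 = 1−.
Anion: ligand charges sum to -3; for the ion to be 1−, Pd = +2.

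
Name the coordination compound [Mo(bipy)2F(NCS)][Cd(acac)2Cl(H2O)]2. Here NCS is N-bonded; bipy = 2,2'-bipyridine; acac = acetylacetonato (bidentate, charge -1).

bis(2,2'-bipyridine)fluoroisothiocyanatomolybdenum(IV) bis(acetylacetonato)aquachlorocadmate(II)

Both ions are complex: the cation is named first with the plain metal name, the anion second with the -ate form; each ion's ligands are alphabetised independently.
Cadmium is always +2 in its complexes; the anion's ligand charges sum to -3, so the complex anion is 1−.
With 2 anions per cation, the cation must be 2×1 = 2+.
Cation: ligand charges sum to -2; for the ion to be 2+, Mo = +4.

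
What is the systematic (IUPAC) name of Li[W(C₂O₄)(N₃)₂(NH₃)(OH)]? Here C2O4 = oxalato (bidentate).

The 1 lithium counter-ion carries a total charge of +1, so each complex ion is 1−.
Ligand charges: 1×ammine (neutral), 2×azido (-1 each), 1×oxalato (-2 each), 1×hydroxo (-1 each); total -5. So W + (-5) = 1−, giving W = +4.
Ligands are named alphabetically: ammine before azido before hydroxo before oxalato.
The complex ion is anionic, so tungsten takes the -ate form tungstate(IV).

lithium amminediazidohydroxooxalatotungstate(IV)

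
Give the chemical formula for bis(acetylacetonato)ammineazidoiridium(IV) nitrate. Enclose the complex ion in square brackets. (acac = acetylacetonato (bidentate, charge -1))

Ligands: 2 acetylacetonato (acac, -1), 1 azido (N3, -1), 1 ammine (NH3, neutral). Ligand charge sum = -3.
With Ir in oxidation state +4, the complex ion is [Ir...]^1+.
Charge balance with nitrate (-1) requires 1 complex ion per 1 nitrate.

[Ir(acac)2(N3)(NH3)]NO3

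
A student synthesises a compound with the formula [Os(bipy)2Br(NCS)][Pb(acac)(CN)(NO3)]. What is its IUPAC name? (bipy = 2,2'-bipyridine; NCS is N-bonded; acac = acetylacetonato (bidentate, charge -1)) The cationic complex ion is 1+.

The complex cation is given as 1+; its ligand charges sum to -2, so Os = +3.
A 1:1 salt means the anion carries the equal and opposite charge, 1−.
Anion: ligand charges sum to -3; for the ion to be 1−, Pb = +2.

bis(2,2'-bipyridine)bromoisothiocyanatoosmium(III) (acetylacetonato)cyanonitratoplumbate(II)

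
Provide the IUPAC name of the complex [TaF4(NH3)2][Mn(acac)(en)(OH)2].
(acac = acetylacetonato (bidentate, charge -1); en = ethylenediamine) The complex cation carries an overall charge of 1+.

diamminetetrafluorotantalum(V) (acetylacetonato)(ethylenediamine)dihydroxomanganate(II)

Both ions are complex: the cation is named first with the plain metal name, the anion second with the -ate form; each ion's ligands are alphabetised independently.
The complex cation is given as 1+; its ligand charges sum to -4, so Ta = +5.
A 1:1 salt means the anion carries the equal and opposite charge, 1−.
Anion: ligand charges sum to -3; for the ion to be 1−, Mn = +2.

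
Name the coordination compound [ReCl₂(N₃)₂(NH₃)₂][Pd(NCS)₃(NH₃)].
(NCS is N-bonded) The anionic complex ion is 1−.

diamminediazidodichlororhenium(V) amminetriisothiocyanatopalladate(II)

The complex anion is given as 1−; its ligand charges sum to -3, so Pd = +2.
A 1:1 salt means the cation carries the equal and opposite charge, 1+.
Cation: ligand charges sum to -4; for the ion to be 1+, Re = +5.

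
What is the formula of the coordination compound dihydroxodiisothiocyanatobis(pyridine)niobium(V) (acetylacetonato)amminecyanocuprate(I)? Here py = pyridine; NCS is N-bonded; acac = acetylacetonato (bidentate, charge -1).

[Nb(NCS)2(OH)2(py)2][Cu(acac)(CN)(NH3)]

Cation [Nb…]: ligand charges -4, Nb(V) ⇒ ion charge 1+.
Anion [Cu…]: ligand charges -2, Cu(I) ⇒ ion charge 1−.
One 1+ cation balances one 1− anion.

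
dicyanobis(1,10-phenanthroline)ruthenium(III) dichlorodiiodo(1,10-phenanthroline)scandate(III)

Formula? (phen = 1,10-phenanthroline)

Cation [Ru…]: ligand charges -2, Ru(III) ⇒ ion charge 1+.
Anion [Sc…]: ligand charges -4, Sc(III) ⇒ ion charge 1−.
One 1+ cation balances one 1− anion.

[Ru(CN)2(phen)2][ScCl2I2(phen)]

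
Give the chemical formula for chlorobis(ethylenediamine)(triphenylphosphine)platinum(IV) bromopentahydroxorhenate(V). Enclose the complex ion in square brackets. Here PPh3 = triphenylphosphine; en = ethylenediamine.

[PtCl(en)2(PPh3)][ReBr(OH)5]3

Cation [Pt…]: ligand charges -1, Pt(IV) ⇒ ion charge 3+.
Anion [Re…]: ligand charges -6, Re(V) ⇒ ion charge 1−.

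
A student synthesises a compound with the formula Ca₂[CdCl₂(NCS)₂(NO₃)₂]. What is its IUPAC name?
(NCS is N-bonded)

calcium dichlorodiisothiocyanatodinitratocadmate(II)

The 2 calcium counter-ions carry a total charge of +4, so each complex ion is 4−.
Ligand charges: 2×chloro (-1 each), 2×isothiocyanato (-1 each), 2×nitrato (-1 each); total -6. So Cd + (-6) = 4−, giving Cd = +2.
The complex ion is anionic, so cadmium takes the -ate form cadmate(II).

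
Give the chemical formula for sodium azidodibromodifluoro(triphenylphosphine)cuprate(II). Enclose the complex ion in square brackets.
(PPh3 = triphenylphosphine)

Ligands: 1 triphenylphosphine (PPh3, neutral), 1 azido (N3, -1), 2 bromo (Br, -1), 2 fluoro (F, -1). Ligand charge sum = -5.
With Cu in oxidation state +2, the complex ion is [Cu...]^3−.
Charge balance with sodium (+1) requires 1 complex ion per 3 sodium.

Na3[CuBr2F2(N3)(PPh3)]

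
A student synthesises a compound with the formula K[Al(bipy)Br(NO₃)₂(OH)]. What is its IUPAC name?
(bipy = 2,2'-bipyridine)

potassium (2,2'-bipyridine)bromohydroxodinitratoaluminate(III)

The 1 potassium counter-ion carries a total charge of +1, so each complex ion is 1−.
Ligand charges: 1×2,2'-bipyridine (neutral), 1×hydroxo (-1 each), 1×bromo (-1 each), 2×nitrato (-1 each); total -4. So Al + (-4) = 1−, giving Al = +3.
The complex ion is anionic, so aluminium takes the -ate form aluminate(III).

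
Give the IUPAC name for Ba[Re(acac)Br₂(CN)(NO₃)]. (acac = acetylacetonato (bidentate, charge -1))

The 1 barium counter-ion carries a total charge of +2, so each complex ion is 2−.
Ligand charges: 1×cyano (-1 each), 2×bromo (-1 each), 1×nitrato (-1 each), 1×acetylacetonato (-1 each); total -5. So Re + (-5) = 2−, giving Re = +3.
Ligands are named alphabetically: acetylacetonato before bromo before cyano before nitrato.
The complex ion is anionic, so rhenium takes the -ate form rhenate(III).

barium (acetylacetonato)dibromocyanonitratorhenate(III)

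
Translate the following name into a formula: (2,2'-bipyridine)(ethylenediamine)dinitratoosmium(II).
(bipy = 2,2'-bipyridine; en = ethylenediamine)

[Os(bipy)(en)(NO3)2]

Ligands: 1 2,2'-bipyridine (bipy, neutral), 2 nitrato (NO3, -1), 1 ethylenediamine (en, neutral). Ligand charge sum = -2.
With Os in oxidation state +2, the complex ion is [Os...].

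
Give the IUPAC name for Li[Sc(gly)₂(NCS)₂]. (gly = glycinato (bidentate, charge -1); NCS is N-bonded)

lithium bis(glycinato)diisothiocyanatoscandate(III)

The 1 lithium counter-ion carries a total charge of +1, so each complex ion is 1−.
Ligand charges: 2×glycinato (-1 each), 2×isothiocyanato (-1 each); total -4. So Sc + (-4) = 1−, giving Sc = +3.
Ligands are named alphabetically: glycinato before isothiocyanato.
The complex ion is anionic, so scandium takes the -ate form scandate(III).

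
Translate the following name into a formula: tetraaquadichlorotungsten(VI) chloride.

Ligands: 4 aqua (H2O, neutral), 2 chloro (Cl, -1). Ligand charge sum = -2.
Charge balance with chloride (-1) requires 1 complex ion per 4 chloride.

[WCl2(H2O)4]Cl4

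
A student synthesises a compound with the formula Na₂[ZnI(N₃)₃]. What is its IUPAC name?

The 2 sodium counter-ions carry a total charge of +2, so each complex ion is 2−.
Ligand charges: 1×iodo (-1 each), 3×azido (-1 each); total -4. So Zn + (-4) = 2−, giving Zn = +2.
Ligands are named alphabetically: azido before iodo.
The complex ion is anionic, so zinc takes the -ate form zincate(II).

sodium triazidoiodozincate(II)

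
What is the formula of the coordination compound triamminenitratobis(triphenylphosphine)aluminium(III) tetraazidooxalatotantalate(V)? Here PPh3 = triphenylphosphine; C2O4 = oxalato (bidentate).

[Al(NH3)3(NO3)(PPh3)2][Ta(C2O4)(N3)4]2

Cation [Al…]: ligand charges -1, Al(III) ⇒ ion charge 2+.
Anion [Ta…]: ligand charges -6, Ta(V) ⇒ ion charge 1−.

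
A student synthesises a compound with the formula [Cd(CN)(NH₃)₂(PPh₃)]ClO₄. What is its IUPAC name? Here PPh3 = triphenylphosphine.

The 1 perchlorate counter-ion carries a total charge of -1, so each complex ion is 1+.
Ligand charges: 1×triphenylphosphine (neutral), 1×cyano (-1 each), 2×ammine (neutral); total -1. So Cd + (-1) = 1+, giving Cd = +2.
Ligands are named alphabetically: ammine before cyano before triphenylphosphine.

diamminecyano(triphenylphosphine)cadmium(II) perchlorate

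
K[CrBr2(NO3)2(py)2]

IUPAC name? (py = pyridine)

The 1 potassium counter-ion carries a total charge of +1, so each complex ion is 1−.
Ligand charges: 2×pyridine (neutral), 2×nitrato (-1 each), 2×bromo (-1 each); total -4. So Cr + (-4) = 1−, giving Cr = +3.
Ligands are named alphabetically: bromo before nitrato before pyridine.
The complex ion is anionic, so chromium takes the -ate form chromate(III).

potassium dibromodinitratobis(pyridine)chromate(III)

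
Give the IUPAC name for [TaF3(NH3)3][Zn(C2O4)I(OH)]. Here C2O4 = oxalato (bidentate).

Zinc is always +2 in its complexes; the anion's ligand charges sum to -4, so the complex anion is 2−.
A 1:1 salt means the cation carries the equal and opposite charge, 2+.
Cation: ligand charges sum to -3; for the ion to be 2+, Ta = +5.

triamminetrifluorotantalum(V) hydroxoiodooxalatozincate(II)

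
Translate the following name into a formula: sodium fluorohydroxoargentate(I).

Na[AgF(OH)]

Ligands: 1 fluoro (F, -1), 1 hydroxo (OH, -1). Ligand charge sum = -2.
With Ag in oxidation state +1, the complex ion is [Ag...]^1−.
Charge balance with sodium (+1) requires 1 complex ion per 1 sodium.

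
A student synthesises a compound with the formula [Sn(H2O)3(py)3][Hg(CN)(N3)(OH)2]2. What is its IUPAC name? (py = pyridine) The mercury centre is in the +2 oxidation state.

Hg is given as +2; the anion's ligand charges sum to -4, so the complex anion is 2−.
With 2 anions per cation, the cation must be 2×2 = 4+.
Cation: ligand charges sum to 0; for the ion to be 4+, Sn = +4.

triaquatris(pyridine)tin(IV) azidocyanodihydroxomercurate(II)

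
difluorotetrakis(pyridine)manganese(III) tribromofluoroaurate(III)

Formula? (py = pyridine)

[MnF2(py)4][AuBr3F]

Cation [Mn…]: ligand charges -2, Mn(III) ⇒ ion charge 1+.
Anion [Au…]: ligand charges -4, Au(III) ⇒ ion charge 1−.
One 1+ cation balances one 1− anion.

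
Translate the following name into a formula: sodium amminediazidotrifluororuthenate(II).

Na3[RuF3(N3)2(NH3)]

Ligands: 2 azido (N3, -1), 3 fluoro (F, -1), 1 ammine (NH3, neutral). Ligand charge sum = -5.
With Ru in oxidation state +2, the complex ion is [Ru...]^3−.
Charge balance with sodium (+1) requires 1 complex ion per 3 sodium.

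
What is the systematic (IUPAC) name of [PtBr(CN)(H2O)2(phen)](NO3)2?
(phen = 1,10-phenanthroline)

diaquabromocyano(1,10-phenanthroline)platinum(IV) nitrate

The 2 nitrate counter-ions carry a total charge of -2, so each complex ion is 2+.
Ligand charges: 1×cyano (-1 each), 1×1,10-phenanthroline (neutral), 1×bromo (-1 each), 2×aqua (neutral); total -2. So Pt + (-2) = 2+, giving Pt = +4.
Ligands are named alphabetically: aqua before bromo before cyano before phenanthroline.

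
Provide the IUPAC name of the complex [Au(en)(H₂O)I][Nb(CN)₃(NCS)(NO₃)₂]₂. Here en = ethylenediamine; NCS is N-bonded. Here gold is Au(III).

Au is given as +3; the cation's ligand charges sum to -1, so the complex cation is 2+.
With 2 anions per cation, each anion must be 2/2 = 1−.
Anion: ligand charges sum to -6; for the ion to be 1−, Nb = +5.

aqua(ethylenediamine)iodogold(III) tricyanoisothiocyanatodinitratoniobate(V)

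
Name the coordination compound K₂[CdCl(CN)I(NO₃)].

potassium chlorocyanoiodonitratocadmate(II)

The 2 potassium counter-ions carry a total charge of +2, so each complex ion is 2−.
Ligand charges: 1×chloro (-1 each), 1×nitrato (-1 each), 1×cyano (-1 each), 1×iodo (-1 each); total -4. So Cd + (-4) = 2−, giving Cd = +2.
Ligands are named alphabetically: chloro before cyano before iodo before nitrato.
The complex ion is anionic, so cadmium takes the -ate form cadmate(II).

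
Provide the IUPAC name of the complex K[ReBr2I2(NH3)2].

The 1 potassium counter-ion carries a total charge of +1, so each complex ion is 1−.
Ligand charges: 2×iodo (-1 each), 2×bromo (-1 each), 2×ammine (neutral); total -4. So Re + (-4) = 1−, giving Re = +3.
Ligands are named alphabetically: ammine before bromo before iodo.
The complex ion is anionic, so rhenium takes the -ate form rhenate(III).

potassium diamminedibromodiiodorhenate(III)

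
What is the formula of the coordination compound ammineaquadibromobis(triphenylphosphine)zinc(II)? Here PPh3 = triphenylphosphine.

Ligands: 1 ammine (NH3, neutral), 1 aqua (H2O, neutral), 2 bromo (Br, -1), 2 triphenylphosphine (PPh3, neutral). Ligand charge sum = -2.
With Zn in oxidation state +2, the complex ion is [Zn...].

[ZnBr2(H2O)(NH3)(PPh3)2]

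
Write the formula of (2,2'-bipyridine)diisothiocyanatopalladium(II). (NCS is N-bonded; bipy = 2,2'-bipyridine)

[Pd(bipy)(NCS)2]

Ligands: 2 isothiocyanato (NCS, -1), 1 2,2'-bipyridine (bipy, neutral). Ligand charge sum = -2.
With Pd in oxidation state +2, the complex ion is [Pd...].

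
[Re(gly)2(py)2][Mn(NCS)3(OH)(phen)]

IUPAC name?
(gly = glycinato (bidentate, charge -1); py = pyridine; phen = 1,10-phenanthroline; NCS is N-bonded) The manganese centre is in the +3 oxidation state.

bis(glycinato)bis(pyridine)rhenium(III) hydroxotriisothiocyanato(1,10-phenanthroline)manganate(III)

Both ions are complex: the cation is named first with the plain metal name, the anion second with the -ate form; each ion's ligands are alphabetised independently.
Mn is given as +3; the anion's ligand charges sum to -4, so the complex anion is 1−.
A 1:1 salt means the cation carries the equal and opposite charge, 1+.
Cation: ligand charges sum to -2; for the ion to be 1+, Re = +3.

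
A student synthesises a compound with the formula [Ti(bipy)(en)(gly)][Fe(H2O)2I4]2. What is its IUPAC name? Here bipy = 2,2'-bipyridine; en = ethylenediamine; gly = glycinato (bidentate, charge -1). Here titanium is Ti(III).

Ti is given as +3; the cation's ligand charges sum to -1, so the complex cation is 2+.
With 2 anions per cation, each anion must be 2/2 = 1−.
Anion: ligand charges sum to -4; for the ion to be 1−, Fe = +3.

(2,2'-bipyridine)(ethylenediamine)(glycinato)titanium(III) diaquatetraiodoferrate(III)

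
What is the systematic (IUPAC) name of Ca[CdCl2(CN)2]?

calcium dichlorodicyanocadmate(II)

The 1 calcium counter-ion carries a total charge of +2, so each complex ion is 2−.
Ligand charges: 2×chloro (-1 each), 2×cyano (-1 each); total -4. So Cd + (-4) = 2−, giving Cd = +2.
Ligands are named alphabetically: chloro before cyano.
The complex ion is anionic, so cadmium takes the -ate form cadmate(II).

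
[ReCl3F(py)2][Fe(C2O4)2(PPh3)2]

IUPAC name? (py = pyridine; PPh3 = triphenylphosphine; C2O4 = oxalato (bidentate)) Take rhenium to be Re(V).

Both ions are complex: the cation is named first with the plain metal name, the anion second with the -ate form; each ion's ligands are alphabetised independently.
Re is given as +5; the cation's ligand charges sum to -4, so the complex cation is 1+.
A 1:1 salt means the anion carries the equal and opposite charge, 1−.
Anion: ligand charges sum to -4; for the ion to be 1−, Fe = +3.

trichlorofluorobis(pyridine)rhenium(V) dioxalatobis(triphenylphosphine)ferrate(III)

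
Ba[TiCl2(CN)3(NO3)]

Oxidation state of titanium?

1 barium outside the brackets (+2 each) → the complex ion is 2−.
Ligand charges: 2×Cl = -2; 1×NO3 = -1; 3×CN = -3; sum -6.
Ti + (-6) = 2− ⇒ Ti is +4.

+4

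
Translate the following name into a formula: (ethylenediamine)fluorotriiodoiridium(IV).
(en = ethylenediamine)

Ligands: 1 ethylenediamine (en, neutral), 1 fluoro (F, -1), 3 iodo (I, -1). Ligand charge sum = -4.
With Ir in oxidation state +4, the complex ion is [Ir...].

[Ir(en)FI3]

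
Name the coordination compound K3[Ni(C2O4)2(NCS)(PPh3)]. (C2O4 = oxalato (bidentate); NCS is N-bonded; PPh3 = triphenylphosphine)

potassium isothiocyanatodioxalato(triphenylphosphine)nickelate(II)

The 3 potassium counter-ions carry a total charge of +3, so each complex ion is 3−.
Ligand charges: 2×oxalato (-2 each), 1×isothiocyanato (-1 each), 1×triphenylphosphine (neutral); total -5. So Ni + (-5) = 3−, giving Ni = +2.
The complex ion is anionic, so nickel takes the -ate form nickelate(II).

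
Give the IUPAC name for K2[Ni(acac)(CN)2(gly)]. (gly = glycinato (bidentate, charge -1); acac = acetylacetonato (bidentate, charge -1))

The 2 potassium counter-ions carry a total charge of +2, so each complex ion is 2−.
Ligand charges: 2×cyano (-1 each), 1×glycinato (-1 each), 1×acetylacetonato (-1 each); total -4. So Ni + (-4) = 2−, giving Ni = +2.
Ligands are named alphabetically: acetylacetonato before cyano before glycinato.
The complex ion is anionic, so nickel takes the -ate form nickelate(II).

potassium (acetylacetonato)dicyano(glycinato)nickelate(II)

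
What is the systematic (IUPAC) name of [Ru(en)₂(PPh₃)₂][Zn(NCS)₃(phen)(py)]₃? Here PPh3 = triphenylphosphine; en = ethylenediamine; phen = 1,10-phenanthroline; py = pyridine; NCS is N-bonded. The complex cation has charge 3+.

bis(ethylenediamine)bis(triphenylphosphine)ruthenium(III) triisothiocyanato(1,10-phenanthroline)(pyridine)zincate(II)

Both ions are complex: the cation is named first with the plain metal name, the anion second with the -ate form; each ion's ligands are alphabetised independently.
The complex cation is given as 3+; its ligand charges sum to 0, so Ru = +3.
With 3 anions per cation, each anion must be 3/3 = 1−.
Anion: ligand charges sum to -3; for the ion to be 1−, Zn = +2.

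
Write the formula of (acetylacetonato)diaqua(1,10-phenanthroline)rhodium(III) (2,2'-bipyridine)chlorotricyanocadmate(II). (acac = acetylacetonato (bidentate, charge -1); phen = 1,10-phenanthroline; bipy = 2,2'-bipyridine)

Cation [Rh…]: ligand charges -1, Rh(III) ⇒ ion charge 2+.
Anion [Cd…]: ligand charges -4, Cd(II) ⇒ ion charge 2−.
One 2+ cation balances one 2− anion.

[Rh(acac)(H2O)2(phen)][Cd(bipy)Cl(CN)3]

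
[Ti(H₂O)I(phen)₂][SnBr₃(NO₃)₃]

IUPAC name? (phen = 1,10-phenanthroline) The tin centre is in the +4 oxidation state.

aquaiodobis(1,10-phenanthroline)titanium(III) tribromotrinitratostannate(IV)

Both ions are complex: the cation is named first with the plain metal name, the anion second with the -ate form; each ion's ligands are alphabetised independently.
Sn is given as +4; the anion's ligand charges sum to -6, so the complex anion is 2−.
A 1:1 salt means the cation carries the equal and opposite charge, 2+.
Cation: ligand charges sum to -1; for the ion to be 2+, Ti = +3.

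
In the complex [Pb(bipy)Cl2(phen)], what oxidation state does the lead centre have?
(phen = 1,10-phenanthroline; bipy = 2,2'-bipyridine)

No counter-ion: the bracketed complex is neutral.
Ligand charges: 1×phen neutral; 2×Cl = -2; 1×bipy neutral; sum -2.
Pb + (-2) = 0 ⇒ Pb is +2.

+2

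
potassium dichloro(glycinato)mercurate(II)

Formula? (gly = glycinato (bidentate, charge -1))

K[HgCl2(gly)]

Ligands: 1 glycinato (gly, -1), 2 chloro (Cl, -1). Ligand charge sum = -3.
Charge balance with potassium (+1) requires 1 complex ion per 1 potassium.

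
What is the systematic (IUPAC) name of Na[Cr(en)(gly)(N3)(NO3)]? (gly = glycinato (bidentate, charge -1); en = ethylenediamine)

sodium azido(ethylenediamine)(glycinato)nitratochromate(II)

The 1 sodium counter-ion carries a total charge of +1, so each complex ion is 1−.
Ligand charges: 1×nitrato (-1 each), 1×glycinato (-1 each), 1×azido (-1 each), 1×ethylenediamine (neutral); total -3. So Cr + (-3) = 1−, giving Cr = +2.
The complex ion is anionic, so chromium takes the -ate form chromate(II).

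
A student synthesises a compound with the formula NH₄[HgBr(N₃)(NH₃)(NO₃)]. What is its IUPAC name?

ammonium ammineazidobromonitratomercurate(II)

The 1 ammonium counter-ion carries a total charge of +1, so each complex ion is 1−.
Ligand charges: 1×azido (-1 each), 1×ammine (neutral), 1×bromo (-1 each), 1×nitrato (-1 each); total -3. So Hg + (-3) = 1−, giving Hg = +2.
Ligands are named alphabetically: ammine before azido before bromo before nitrato.
The complex ion is anionic, so mercury takes the -ate form mercurate(II).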